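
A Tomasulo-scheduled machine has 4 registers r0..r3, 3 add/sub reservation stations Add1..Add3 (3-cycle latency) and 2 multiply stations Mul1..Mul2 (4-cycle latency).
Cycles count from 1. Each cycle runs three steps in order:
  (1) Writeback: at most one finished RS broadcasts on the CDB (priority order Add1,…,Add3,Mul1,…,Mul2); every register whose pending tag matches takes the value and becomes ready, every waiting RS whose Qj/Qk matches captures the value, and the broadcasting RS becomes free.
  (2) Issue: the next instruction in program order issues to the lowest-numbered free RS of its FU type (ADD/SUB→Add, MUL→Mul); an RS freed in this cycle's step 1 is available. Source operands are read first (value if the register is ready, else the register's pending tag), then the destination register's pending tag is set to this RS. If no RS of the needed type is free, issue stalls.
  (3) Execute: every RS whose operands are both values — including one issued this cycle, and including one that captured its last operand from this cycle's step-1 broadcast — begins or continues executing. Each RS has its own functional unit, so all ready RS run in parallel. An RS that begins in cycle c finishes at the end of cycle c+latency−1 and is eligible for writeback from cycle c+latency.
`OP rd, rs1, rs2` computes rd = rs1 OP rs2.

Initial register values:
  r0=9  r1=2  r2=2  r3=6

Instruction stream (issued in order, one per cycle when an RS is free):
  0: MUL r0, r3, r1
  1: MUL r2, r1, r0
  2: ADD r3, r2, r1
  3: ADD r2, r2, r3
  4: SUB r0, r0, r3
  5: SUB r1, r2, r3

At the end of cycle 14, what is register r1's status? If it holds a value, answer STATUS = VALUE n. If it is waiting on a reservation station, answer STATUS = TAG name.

cycle 1: issue MUL r0<-Mul1 // r0:Mul1,r1:2,r2:2,r3:6
cycle 2: issue MUL r2<-Mul2 // r0:Mul1,r1:2,r2:Mul2,r3:6
cycle 3: issue ADD r3<-Add1 // r0:Mul1,r1:2,r2:Mul2,r3:Add1
cycle 4: issue ADD r2<-Add2 // r0:Mul1,r1:2,r2:Add2,r3:Add1
cycle 5: CDB Mul1=12; issue SUB r0<-Add3 // r0:Add3,r1:2,r2:Add2,r3:Add1
cycle 6: stall // r0:Add3,r1:2,r2:Add2,r3:Add1
cycle 7: stall // r0:Add3,r1:2,r2:Add2,r3:Add1
cycle 8: stall // r0:Add3,r1:2,r2:Add2,r3:Add1
cycle 9: CDB Mul2=24; stall // r0:Add3,r1:2,r2:Add2,r3:Add1
cycle 10: stall // r0:Add3,r1:2,r2:Add2,r3:Add1
cycle 11: stall // r0:Add3,r1:2,r2:Add2,r3:Add1
cycle 12: CDB Add1=26; issue SUB r1<-Add1 // r0:Add3,r1:Add1,r2:Add2,r3:26
cycle 13: - // r0:Add3,r1:Add1,r2:Add2,r3:26
cycle 14: - // r0:Add3,r1:Add1,r2:Add2,r3:26

STATUS = TAG Add1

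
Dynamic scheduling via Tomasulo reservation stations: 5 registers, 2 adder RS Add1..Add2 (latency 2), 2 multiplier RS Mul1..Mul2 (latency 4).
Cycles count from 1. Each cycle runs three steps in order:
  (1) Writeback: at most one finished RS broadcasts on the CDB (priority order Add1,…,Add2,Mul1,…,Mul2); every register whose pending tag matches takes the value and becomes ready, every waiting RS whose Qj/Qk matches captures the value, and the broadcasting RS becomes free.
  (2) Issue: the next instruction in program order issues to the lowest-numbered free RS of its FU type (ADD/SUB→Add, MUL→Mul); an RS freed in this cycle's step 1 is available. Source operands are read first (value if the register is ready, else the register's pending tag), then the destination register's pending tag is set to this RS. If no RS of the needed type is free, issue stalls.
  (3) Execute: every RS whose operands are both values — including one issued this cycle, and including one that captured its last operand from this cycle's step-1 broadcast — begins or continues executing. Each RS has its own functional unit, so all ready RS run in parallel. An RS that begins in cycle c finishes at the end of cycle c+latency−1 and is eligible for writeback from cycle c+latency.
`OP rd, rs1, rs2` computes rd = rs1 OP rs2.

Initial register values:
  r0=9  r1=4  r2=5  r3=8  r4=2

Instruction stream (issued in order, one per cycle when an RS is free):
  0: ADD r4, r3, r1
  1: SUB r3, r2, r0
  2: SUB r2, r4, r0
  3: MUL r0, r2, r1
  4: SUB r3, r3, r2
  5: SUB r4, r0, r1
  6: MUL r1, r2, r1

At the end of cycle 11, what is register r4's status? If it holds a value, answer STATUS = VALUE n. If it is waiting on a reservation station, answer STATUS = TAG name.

c1: issue ADD r4<-Add1 | r0:9,r1:4,r2:5,r3:8,r4:Add1
c2: issue SUB r3<-Add2 | r0:9,r1:4,r2:5,r3:Add2,r4:Add1
c3: CDB Add1=12; issue SUB r2<-Add1 | r0:9,r1:4,r2:Add1,r3:Add2,r4:12
c4: CDB Add2=-4; issue MUL r0<-Mul1 | r0:Mul1,r1:4,r2:Add1,r3:-4,r4:12
c5: CDB Add1=3; issue SUB r3<-Add1 | r0:Mul1,r1:4,r2:3,r3:Add1,r4:12
c6: issue SUB r4<-Add2 | r0:Mul1,r1:4,r2:3,r3:Add1,r4:Add2
c7: CDB Add1=-7; issue MUL r1<-Mul2 | r0:Mul1,r1:Mul2,r2:3,r3:-7,r4:Add2
c8: - | r0:Mul1,r1:Mul2,r2:3,r3:-7,r4:Add2
c9: CDB Mul1=12 | r0:12,r1:Mul2,r2:3,r3:-7,r4:Add2
c10: - | r0:12,r1:Mul2,r2:3,r3:-7,r4:Add2
c11: CDB Add2=8 | r0:12,r1:Mul2,r2:3,r3:-7,r4:8

STATUS = VALUE 8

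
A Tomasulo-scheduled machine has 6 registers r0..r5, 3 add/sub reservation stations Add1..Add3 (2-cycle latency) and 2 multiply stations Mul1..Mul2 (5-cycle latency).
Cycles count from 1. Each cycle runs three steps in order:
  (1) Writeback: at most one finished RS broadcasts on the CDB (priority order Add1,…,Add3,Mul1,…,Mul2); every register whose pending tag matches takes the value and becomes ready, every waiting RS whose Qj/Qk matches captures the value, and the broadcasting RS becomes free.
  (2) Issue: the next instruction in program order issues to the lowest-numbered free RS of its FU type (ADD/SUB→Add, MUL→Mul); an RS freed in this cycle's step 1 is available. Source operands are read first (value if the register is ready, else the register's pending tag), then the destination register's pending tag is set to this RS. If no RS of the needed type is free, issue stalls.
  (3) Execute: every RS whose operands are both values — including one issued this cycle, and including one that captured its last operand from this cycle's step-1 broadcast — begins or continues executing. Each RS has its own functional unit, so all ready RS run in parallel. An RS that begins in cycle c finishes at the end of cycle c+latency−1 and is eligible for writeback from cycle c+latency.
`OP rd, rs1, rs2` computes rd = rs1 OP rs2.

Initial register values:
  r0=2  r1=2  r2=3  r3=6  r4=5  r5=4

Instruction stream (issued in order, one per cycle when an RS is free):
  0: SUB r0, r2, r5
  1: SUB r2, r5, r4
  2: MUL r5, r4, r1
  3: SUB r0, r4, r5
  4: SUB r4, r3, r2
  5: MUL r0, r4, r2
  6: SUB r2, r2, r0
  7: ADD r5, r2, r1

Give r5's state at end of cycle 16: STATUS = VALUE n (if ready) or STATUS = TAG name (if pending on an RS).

STATUS = VALUE 8

cycle 1: issue SUB r0<-Add1 // r0:Add1,r1:2,r2:3,r3:6,r4:5,r5:4
cycle 2: issue SUB r2<-Add2 // r0:Add1,r1:2,r2:Add2,r3:6,r4:5,r5:4
cycle 3: CDB Add1=-1; issue MUL r5<-Mul1 // r0:-1,r1:2,r2:Add2,r3:6,r4:5,r5:Mul1
cycle 4: CDB Add2=-1; issue SUB r0<-Add1 // r0:Add1,r1:2,r2:-1,r3:6,r4:5,r5:Mul1
cycle 5: issue SUB r4<-Add2 // r0:Add1,r1:2,r2:-1,r3:6,r4:Add2,r5:Mul1
cycle 6: issue MUL r0<-Mul2 // r0:Mul2,r1:2,r2:-1,r3:6,r4:Add2,r5:Mul1
cycle 7: CDB Add2=7; issue SUB r2<-Add2 // r0:Mul2,r1:2,r2:Add2,r3:6,r4:7,r5:Mul1
cycle 8: CDB Mul1=10; issue ADD r5<-Add3 // r0:Mul2,r1:2,r2:Add2,r3:6,r4:7,r5:Add3
cycle 9: - // r0:Mul2,r1:2,r2:Add2,r3:6,r4:7,r5:Add3
cycle 10: CDB Add1=-5 // r0:Mul2,r1:2,r2:Add2,r3:6,r4:7,r5:Add3
cycle 11: - // r0:Mul2,r1:2,r2:Add2,r3:6,r4:7,r5:Add3
cycle 12: CDB Mul2=-7 // r0:-7,r1:2,r2:Add2,r3:6,r4:7,r5:Add3
cycle 13: - // r0:-7,r1:2,r2:Add2,r3:6,r4:7,r5:Add3
cycle 14: CDB Add2=6 // r0:-7,r1:2,r2:6,r3:6,r4:7,r5:Add3
cycle 15: - // r0:-7,r1:2,r2:6,r3:6,r4:7,r5:Add3
cycle 16: CDB Add3=8 // r0:-7,r1:2,r2:6,r3:6,r4:7,r5:8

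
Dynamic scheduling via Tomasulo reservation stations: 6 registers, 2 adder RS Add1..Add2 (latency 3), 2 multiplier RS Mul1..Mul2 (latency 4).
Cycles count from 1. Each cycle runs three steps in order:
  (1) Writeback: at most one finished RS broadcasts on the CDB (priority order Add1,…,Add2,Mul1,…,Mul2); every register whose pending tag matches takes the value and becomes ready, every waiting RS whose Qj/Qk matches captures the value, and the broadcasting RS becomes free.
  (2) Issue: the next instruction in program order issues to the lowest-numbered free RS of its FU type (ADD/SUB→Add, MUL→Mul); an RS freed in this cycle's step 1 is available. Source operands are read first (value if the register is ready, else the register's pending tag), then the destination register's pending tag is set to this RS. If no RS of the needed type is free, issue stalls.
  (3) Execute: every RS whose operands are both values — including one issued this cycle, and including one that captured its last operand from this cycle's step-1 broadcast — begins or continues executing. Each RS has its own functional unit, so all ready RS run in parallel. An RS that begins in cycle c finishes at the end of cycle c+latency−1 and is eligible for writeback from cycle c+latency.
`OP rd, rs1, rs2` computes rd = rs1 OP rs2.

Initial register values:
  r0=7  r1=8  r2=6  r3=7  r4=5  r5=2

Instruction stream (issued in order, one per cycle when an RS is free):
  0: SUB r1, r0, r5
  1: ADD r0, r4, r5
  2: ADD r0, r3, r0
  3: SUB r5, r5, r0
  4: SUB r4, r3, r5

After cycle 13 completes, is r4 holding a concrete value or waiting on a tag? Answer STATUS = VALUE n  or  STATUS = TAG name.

STATUS = TAG Add1

c1: issue SUB r1<-Add1 | r0:7,r1:Add1,r2:6,r3:7,r4:5,r5:2
c2: issue ADD r0<-Add2 | r0:Add2,r1:Add1,r2:6,r3:7,r4:5,r5:2
c3: stall | r0:Add2,r1:Add1,r2:6,r3:7,r4:5,r5:2
c4: CDB Add1=5; issue ADD r0<-Add1 | r0:Add1,r1:5,r2:6,r3:7,r4:5,r5:2
c5: CDB Add2=7; issue SUB r5<-Add2 | r0:Add1,r1:5,r2:6,r3:7,r4:5,r5:Add2
c6: stall | r0:Add1,r1:5,r2:6,r3:7,r4:5,r5:Add2
c7: stall | r0:Add1,r1:5,r2:6,r3:7,r4:5,r5:Add2
c8: CDB Add1=14; issue SUB r4<-Add1 | r0:14,r1:5,r2:6,r3:7,r4:Add1,r5:Add2
c9: - | r0:14,r1:5,r2:6,r3:7,r4:Add1,r5:Add2
c10: - | r0:14,r1:5,r2:6,r3:7,r4:Add1,r5:Add2
c11: CDB Add2=-12 | r0:14,r1:5,r2:6,r3:7,r4:Add1,r5:-12
c12: - | r0:14,r1:5,r2:6,r3:7,r4:Add1,r5:-12
c13: - | r0:14,r1:5,r2:6,r3:7,r4:Add1,r5:-12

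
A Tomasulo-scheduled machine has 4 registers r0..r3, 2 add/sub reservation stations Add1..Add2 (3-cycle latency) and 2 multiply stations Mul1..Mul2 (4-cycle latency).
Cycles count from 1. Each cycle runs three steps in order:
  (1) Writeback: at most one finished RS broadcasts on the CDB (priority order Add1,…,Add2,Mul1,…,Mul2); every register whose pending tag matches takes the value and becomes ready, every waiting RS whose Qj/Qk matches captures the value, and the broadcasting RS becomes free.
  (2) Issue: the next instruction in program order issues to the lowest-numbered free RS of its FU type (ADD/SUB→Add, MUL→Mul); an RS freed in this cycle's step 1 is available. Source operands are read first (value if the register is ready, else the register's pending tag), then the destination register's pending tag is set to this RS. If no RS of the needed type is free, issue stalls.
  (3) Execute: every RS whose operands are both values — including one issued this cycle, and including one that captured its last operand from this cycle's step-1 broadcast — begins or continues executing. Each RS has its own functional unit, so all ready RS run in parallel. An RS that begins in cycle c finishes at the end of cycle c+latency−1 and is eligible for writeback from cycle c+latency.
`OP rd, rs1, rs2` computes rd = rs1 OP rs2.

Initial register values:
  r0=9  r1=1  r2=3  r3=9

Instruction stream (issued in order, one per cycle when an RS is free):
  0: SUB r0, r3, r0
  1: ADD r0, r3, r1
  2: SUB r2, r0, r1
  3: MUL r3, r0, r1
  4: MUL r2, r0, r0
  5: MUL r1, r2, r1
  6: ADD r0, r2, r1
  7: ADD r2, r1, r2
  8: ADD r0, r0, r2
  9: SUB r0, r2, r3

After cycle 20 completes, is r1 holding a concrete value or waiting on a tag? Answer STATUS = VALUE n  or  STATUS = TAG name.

STATUS = VALUE 100

cycle 1: issue SUB r0<-Add1 // r0:Add1,r1:1,r2:3,r3:9
cycle 2: issue ADD r0<-Add2 // r0:Add2,r1:1,r2:3,r3:9
cycle 3: stall // r0:Add2,r1:1,r2:3,r3:9
cycle 4: CDB Add1=0; issue SUB r2<-Add1 // r0:Add2,r1:1,r2:Add1,r3:9
cycle 5: CDB Add2=10; issue MUL r3<-Mul1 // r0:10,r1:1,r2:Add1,r3:Mul1
cycle 6: issue MUL r2<-Mul2 // r0:10,r1:1,r2:Mul2,r3:Mul1
cycle 7: stall // r0:10,r1:1,r2:Mul2,r3:Mul1
cycle 8: CDB Add1=9; stall // r0:10,r1:1,r2:Mul2,r3:Mul1
cycle 9: CDB Mul1=10; issue MUL r1<-Mul1 // r0:10,r1:Mul1,r2:Mul2,r3:10
cycle 10: CDB Mul2=100; issue ADD r0<-Add1 // r0:Add1,r1:Mul1,r2:100,r3:10
cycle 11: issue ADD r2<-Add2 // r0:Add1,r1:Mul1,r2:Add2,r3:10
cycle 12: stall // r0:Add1,r1:Mul1,r2:Add2,r3:10
cycle 13: stall // r0:Add1,r1:Mul1,r2:Add2,r3:10
cycle 14: CDB Mul1=100; stall // r0:Add1,r1:100,r2:Add2,r3:10
cycle 15: stall // r0:Add1,r1:100,r2:Add2,r3:10
cycle 16: stall // r0:Add1,r1:100,r2:Add2,r3:10
cycle 17: CDB Add1=200; issue ADD r0<-Add1 // r0:Add1,r1:100,r2:Add2,r3:10
cycle 18: CDB Add2=200; issue SUB r0<-Add2 // r0:Add2,r1:100,r2:200,r3:10
cycle 19: - // r0:Add2,r1:100,r2:200,r3:10
cycle 20: - // r0:Add2,r1:100,r2:200,r3:10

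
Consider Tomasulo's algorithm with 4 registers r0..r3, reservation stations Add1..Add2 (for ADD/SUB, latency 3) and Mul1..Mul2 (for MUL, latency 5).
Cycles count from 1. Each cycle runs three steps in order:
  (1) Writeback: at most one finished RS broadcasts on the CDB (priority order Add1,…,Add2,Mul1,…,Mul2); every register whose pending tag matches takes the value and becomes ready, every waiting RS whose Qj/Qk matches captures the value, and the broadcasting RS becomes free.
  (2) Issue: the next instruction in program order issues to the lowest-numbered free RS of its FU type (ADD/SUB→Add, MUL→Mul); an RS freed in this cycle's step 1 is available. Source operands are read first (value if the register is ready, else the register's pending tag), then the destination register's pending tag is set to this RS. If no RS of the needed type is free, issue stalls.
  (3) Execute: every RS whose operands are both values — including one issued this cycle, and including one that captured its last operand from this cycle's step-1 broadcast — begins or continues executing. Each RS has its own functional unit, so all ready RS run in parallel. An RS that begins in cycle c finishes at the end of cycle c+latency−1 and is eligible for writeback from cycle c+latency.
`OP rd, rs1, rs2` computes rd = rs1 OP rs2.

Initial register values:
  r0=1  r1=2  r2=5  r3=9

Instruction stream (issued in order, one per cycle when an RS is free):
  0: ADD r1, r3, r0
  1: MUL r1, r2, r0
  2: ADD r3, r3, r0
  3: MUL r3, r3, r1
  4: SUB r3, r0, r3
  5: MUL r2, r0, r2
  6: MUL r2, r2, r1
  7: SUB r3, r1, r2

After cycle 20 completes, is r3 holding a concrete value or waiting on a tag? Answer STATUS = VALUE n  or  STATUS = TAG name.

STATUS = VALUE -20

cycle 1: issue ADD r1<-Add1 // r0:1,r1:Add1,r2:5,r3:9
cycle 2: issue MUL r1<-Mul1 // r0:1,r1:Mul1,r2:5,r3:9
cycle 3: issue ADD r3<-Add2 // r0:1,r1:Mul1,r2:5,r3:Add2
cycle 4: CDB Add1=10; issue MUL r3<-Mul2 // r0:1,r1:Mul1,r2:5,r3:Mul2
cycle 5: issue SUB r3<-Add1 // r0:1,r1:Mul1,r2:5,r3:Add1
cycle 6: CDB Add2=10; stall // r0:1,r1:Mul1,r2:5,r3:Add1
cycle 7: CDB Mul1=5; issue MUL r2<-Mul1 // r0:1,r1:5,r2:Mul1,r3:Add1
cycle 8: stall // r0:1,r1:5,r2:Mul1,r3:Add1
cycle 9: stall // r0:1,r1:5,r2:Mul1,r3:Add1
cycle 10: stall // r0:1,r1:5,r2:Mul1,r3:Add1
cycle 11: stall // r0:1,r1:5,r2:Mul1,r3:Add1
cycle 12: CDB Mul1=5; issue MUL r2<-Mul1 // r0:1,r1:5,r2:Mul1,r3:Add1
cycle 13: CDB Mul2=50; issue SUB r3<-Add2 // r0:1,r1:5,r2:Mul1,r3:Add2
cycle 14: - // r0:1,r1:5,r2:Mul1,r3:Add2
cycle 15: - // r0:1,r1:5,r2:Mul1,r3:Add2
cycle 16: CDB Add1=-49 // r0:1,r1:5,r2:Mul1,r3:Add2
cycle 17: CDB Mul1=25 // r0:1,r1:5,r2:25,r3:Add2
cycle 18: - // r0:1,r1:5,r2:25,r3:Add2
cycle 19: - // r0:1,r1:5,r2:25,r3:Add2
cycle 20: CDB Add2=-20 // r0:1,r1:5,r2:25,r3:-20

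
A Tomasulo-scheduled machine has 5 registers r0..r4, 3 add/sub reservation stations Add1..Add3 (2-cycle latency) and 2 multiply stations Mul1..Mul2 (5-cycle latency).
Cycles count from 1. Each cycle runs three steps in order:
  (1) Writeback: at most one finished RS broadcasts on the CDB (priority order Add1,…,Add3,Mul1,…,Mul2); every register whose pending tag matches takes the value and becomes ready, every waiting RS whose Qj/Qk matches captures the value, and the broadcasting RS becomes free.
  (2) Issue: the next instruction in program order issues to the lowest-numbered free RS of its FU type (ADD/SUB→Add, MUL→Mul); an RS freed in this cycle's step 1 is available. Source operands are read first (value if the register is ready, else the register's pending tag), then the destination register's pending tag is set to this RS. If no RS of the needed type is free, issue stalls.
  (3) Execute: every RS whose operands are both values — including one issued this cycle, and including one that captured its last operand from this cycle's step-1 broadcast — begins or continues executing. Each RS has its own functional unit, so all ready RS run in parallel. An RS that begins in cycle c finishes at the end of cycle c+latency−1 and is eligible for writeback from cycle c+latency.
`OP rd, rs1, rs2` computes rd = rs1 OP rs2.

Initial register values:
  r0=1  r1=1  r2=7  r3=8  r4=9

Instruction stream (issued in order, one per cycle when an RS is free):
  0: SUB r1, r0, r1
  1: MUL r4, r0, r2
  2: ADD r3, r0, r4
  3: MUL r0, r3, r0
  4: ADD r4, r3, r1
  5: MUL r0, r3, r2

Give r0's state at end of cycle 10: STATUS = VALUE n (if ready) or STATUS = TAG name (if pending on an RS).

  c1: issue SUB r1<-Add1  regs: r0:1,r1:Add1,r2:7,r3:8,r4:9
  c2: issue MUL r4<-Mul1  regs: r0:1,r1:Add1,r2:7,r3:8,r4:Mul1
  c3: CDB Add1=0; issue ADD r3<-Add1  regs: r0:1,r1:0,r2:7,r3:Add1,r4:Mul1
  c4: issue MUL r0<-Mul2  regs: r0:Mul2,r1:0,r2:7,r3:Add1,r4:Mul1
  c5: issue ADD r4<-Add2  regs: r0:Mul2,r1:0,r2:7,r3:Add1,r4:Add2
  c6: stall  regs: r0:Mul2,r1:0,r2:7,r3:Add1,r4:Add2
  c7: CDB Mul1=7; issue MUL r0<-Mul1  regs: r0:Mul1,r1:0,r2:7,r3:Add1,r4:Add2
  c8: -  regs: r0:Mul1,r1:0,r2:7,r3:Add1,r4:Add2
  c9: CDB Add1=8  regs: r0:Mul1,r1:0,r2:7,r3:8,r4:Add2
  c10: -  regs: r0:Mul1,r1:0,r2:7,r3:8,r4:Add2

STATUS = TAG Mul1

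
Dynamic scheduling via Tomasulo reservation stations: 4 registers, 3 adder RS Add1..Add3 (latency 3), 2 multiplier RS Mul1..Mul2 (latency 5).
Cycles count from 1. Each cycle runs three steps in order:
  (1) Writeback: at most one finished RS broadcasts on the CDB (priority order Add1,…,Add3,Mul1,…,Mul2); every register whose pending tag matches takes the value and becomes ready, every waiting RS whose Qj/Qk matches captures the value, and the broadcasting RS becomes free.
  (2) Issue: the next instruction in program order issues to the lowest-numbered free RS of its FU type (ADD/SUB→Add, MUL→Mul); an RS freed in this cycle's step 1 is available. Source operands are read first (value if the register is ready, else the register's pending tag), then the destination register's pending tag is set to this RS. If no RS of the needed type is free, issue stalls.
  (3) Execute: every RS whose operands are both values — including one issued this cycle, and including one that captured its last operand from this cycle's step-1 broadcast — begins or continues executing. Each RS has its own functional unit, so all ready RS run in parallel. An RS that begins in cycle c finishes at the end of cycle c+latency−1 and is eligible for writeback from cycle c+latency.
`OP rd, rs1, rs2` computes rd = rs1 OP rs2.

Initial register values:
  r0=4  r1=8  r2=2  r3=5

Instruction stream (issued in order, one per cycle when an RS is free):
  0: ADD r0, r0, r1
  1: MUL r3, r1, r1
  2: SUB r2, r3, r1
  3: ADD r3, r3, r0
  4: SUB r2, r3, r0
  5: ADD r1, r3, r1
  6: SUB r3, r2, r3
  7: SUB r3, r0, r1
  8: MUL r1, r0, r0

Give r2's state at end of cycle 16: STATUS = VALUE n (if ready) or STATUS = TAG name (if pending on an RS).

STATUS = VALUE 64

cycle 1: issue ADD r0<-Add1 // r0:Add1,r1:8,r2:2,r3:5
cycle 2: issue MUL r3<-Mul1 // r0:Add1,r1:8,r2:2,r3:Mul1
cycle 3: issue SUB r2<-Add2 // r0:Add1,r1:8,r2:Add2,r3:Mul1
cycle 4: CDB Add1=12; issue ADD r3<-Add1 // r0:12,r1:8,r2:Add2,r3:Add1
cycle 5: issue SUB r2<-Add3 // r0:12,r1:8,r2:Add3,r3:Add1
cycle 6: stall // r0:12,r1:8,r2:Add3,r3:Add1
cycle 7: CDB Mul1=64; stall // r0:12,r1:8,r2:Add3,r3:Add1
cycle 8: stall // r0:12,r1:8,r2:Add3,r3:Add1
cycle 9: stall // r0:12,r1:8,r2:Add3,r3:Add1
cycle 10: CDB Add1=76; issue ADD r1<-Add1 // r0:12,r1:Add1,r2:Add3,r3:76
cycle 11: CDB Add2=56; issue SUB r3<-Add2 // r0:12,r1:Add1,r2:Add3,r3:Add2
cycle 12: stall // r0:12,r1:Add1,r2:Add3,r3:Add2
cycle 13: CDB Add1=84; issue SUB r3<-Add1 // r0:12,r1:84,r2:Add3,r3:Add1
cycle 14: CDB Add3=64; issue MUL r1<-Mul1 // r0:12,r1:Mul1,r2:64,r3:Add1
cycle 15: - // r0:12,r1:Mul1,r2:64,r3:Add1
cycle 16: CDB Add1=-72 // r0:12,r1:Mul1,r2:64,r3:-72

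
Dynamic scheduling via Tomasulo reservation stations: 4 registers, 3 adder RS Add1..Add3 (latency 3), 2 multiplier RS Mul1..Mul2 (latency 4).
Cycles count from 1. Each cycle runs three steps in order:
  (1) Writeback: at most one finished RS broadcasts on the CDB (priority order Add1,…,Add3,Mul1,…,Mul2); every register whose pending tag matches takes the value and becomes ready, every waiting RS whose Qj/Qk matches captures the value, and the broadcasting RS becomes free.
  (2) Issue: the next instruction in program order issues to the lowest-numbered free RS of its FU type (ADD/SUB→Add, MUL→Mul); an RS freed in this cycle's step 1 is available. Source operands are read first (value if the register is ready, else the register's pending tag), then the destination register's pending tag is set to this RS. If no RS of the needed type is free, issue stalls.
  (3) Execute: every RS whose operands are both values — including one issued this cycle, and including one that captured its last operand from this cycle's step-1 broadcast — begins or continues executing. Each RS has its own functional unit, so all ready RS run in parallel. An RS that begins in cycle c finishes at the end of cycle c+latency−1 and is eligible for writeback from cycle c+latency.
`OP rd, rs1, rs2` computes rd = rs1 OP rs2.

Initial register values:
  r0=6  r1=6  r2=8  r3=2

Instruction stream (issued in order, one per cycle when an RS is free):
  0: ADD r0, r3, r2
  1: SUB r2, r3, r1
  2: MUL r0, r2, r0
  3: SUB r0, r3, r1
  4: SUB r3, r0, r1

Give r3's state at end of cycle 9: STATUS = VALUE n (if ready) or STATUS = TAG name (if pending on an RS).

cycle 1: issue ADD r0<-Add1 // r0:Add1,r1:6,r2:8,r3:2
cycle 2: issue SUB r2<-Add2 // r0:Add1,r1:6,r2:Add2,r3:2
cycle 3: issue MUL r0<-Mul1 // r0:Mul1,r1:6,r2:Add2,r3:2
cycle 4: CDB Add1=10; issue SUB r0<-Add1 // r0:Add1,r1:6,r2:Add2,r3:2
cycle 5: CDB Add2=-4; issue SUB r3<-Add2 // r0:Add1,r1:6,r2:-4,r3:Add2
cycle 6: - // r0:Add1,r1:6,r2:-4,r3:Add2
cycle 7: CDB Add1=-4 // r0:-4,r1:6,r2:-4,r3:Add2
cycle 8: - // r0:-4,r1:6,r2:-4,r3:Add2
cycle 9: CDB Mul1=-40 // r0:-4,r1:6,r2:-4,r3:Add2

STATUS = TAG Add2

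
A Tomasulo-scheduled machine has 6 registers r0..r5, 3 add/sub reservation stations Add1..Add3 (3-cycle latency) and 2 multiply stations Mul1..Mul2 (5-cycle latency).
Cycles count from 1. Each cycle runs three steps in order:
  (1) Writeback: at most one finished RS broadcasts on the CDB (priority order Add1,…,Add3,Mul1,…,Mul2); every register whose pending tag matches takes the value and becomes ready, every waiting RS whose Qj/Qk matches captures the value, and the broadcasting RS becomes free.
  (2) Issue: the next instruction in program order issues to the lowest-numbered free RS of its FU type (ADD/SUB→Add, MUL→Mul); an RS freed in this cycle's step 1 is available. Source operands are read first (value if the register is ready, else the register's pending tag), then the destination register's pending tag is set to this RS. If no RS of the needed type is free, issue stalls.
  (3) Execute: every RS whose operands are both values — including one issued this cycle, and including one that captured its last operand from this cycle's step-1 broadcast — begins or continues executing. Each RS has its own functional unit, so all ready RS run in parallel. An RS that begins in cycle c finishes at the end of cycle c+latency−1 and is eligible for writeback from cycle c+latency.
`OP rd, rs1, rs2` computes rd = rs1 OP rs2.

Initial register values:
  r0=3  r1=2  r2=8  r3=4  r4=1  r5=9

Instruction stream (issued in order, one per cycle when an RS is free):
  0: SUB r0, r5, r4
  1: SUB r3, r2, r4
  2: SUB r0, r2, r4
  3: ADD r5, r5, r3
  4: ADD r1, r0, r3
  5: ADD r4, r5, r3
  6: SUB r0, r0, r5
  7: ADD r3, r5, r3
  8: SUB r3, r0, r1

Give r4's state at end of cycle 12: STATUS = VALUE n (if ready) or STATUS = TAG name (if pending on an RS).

c1: issue SUB r0<-Add1 | r0:Add1,r1:2,r2:8,r3:4,r4:1,r5:9
c2: issue SUB r3<-Add2 | r0:Add1,r1:2,r2:8,r3:Add2,r4:1,r5:9
c3: issue SUB r0<-Add3 | r0:Add3,r1:2,r2:8,r3:Add2,r4:1,r5:9
c4: CDB Add1=8; issue ADD r5<-Add1 | r0:Add3,r1:2,r2:8,r3:Add2,r4:1,r5:Add1
c5: CDB Add2=7; issue ADD r1<-Add2 | r0:Add3,r1:Add2,r2:8,r3:7,r4:1,r5:Add1
c6: CDB Add3=7; issue ADD r4<-Add3 | r0:7,r1:Add2,r2:8,r3:7,r4:Add3,r5:Add1
c7: stall | r0:7,r1:Add2,r2:8,r3:7,r4:Add3,r5:Add1
c8: CDB Add1=16; issue SUB r0<-Add1 | r0:Add1,r1:Add2,r2:8,r3:7,r4:Add3,r5:16
c9: CDB Add2=14; issue ADD r3<-Add2 | r0:Add1,r1:14,r2:8,r3:Add2,r4:Add3,r5:16
c10: stall | r0:Add1,r1:14,r2:8,r3:Add2,r4:Add3,r5:16
c11: CDB Add1=-9; issue SUB r3<-Add1 | r0:-9,r1:14,r2:8,r3:Add1,r4:Add3,r5:16
c12: CDB Add2=23 | r0:-9,r1:14,r2:8,r3:Add1,r4:Add3,r5:16

STATUS = TAG Add3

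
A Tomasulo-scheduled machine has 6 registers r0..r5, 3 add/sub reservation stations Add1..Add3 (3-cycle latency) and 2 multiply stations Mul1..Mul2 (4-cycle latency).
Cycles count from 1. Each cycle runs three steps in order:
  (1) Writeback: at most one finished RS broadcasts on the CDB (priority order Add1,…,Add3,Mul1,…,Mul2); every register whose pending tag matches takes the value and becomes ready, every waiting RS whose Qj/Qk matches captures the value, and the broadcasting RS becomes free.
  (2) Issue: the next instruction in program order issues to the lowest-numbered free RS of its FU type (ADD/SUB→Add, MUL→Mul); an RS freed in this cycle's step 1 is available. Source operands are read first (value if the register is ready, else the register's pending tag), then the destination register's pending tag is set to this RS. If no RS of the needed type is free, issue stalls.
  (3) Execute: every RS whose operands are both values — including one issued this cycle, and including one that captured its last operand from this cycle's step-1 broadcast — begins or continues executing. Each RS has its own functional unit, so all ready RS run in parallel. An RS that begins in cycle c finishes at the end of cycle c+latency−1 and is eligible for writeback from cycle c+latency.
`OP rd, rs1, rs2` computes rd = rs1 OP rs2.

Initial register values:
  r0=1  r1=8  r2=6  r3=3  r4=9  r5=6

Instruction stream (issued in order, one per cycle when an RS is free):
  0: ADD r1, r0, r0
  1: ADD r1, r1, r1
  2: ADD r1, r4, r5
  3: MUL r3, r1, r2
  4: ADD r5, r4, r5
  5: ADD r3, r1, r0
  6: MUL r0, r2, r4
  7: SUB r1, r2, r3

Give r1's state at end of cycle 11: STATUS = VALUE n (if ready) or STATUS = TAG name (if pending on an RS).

STATUS = TAG Add1

c1: issue ADD r1<-Add1 | r0:1,r1:Add1,r2:6,r3:3,r4:9,r5:6
c2: issue ADD r1<-Add2 | r0:1,r1:Add2,r2:6,r3:3,r4:9,r5:6
c3: issue ADD r1<-Add3 | r0:1,r1:Add3,r2:6,r3:3,r4:9,r5:6
c4: CDB Add1=2; issue MUL r3<-Mul1 | r0:1,r1:Add3,r2:6,r3:Mul1,r4:9,r5:6
c5: issue ADD r5<-Add1 | r0:1,r1:Add3,r2:6,r3:Mul1,r4:9,r5:Add1
c6: CDB Add3=15; issue ADD r3<-Add3 | r0:1,r1:15,r2:6,r3:Add3,r4:9,r5:Add1
c7: CDB Add2=4; issue MUL r0<-Mul2 | r0:Mul2,r1:15,r2:6,r3:Add3,r4:9,r5:Add1
c8: CDB Add1=15; issue SUB r1<-Add1 | r0:Mul2,r1:Add1,r2:6,r3:Add3,r4:9,r5:15
c9: CDB Add3=16 | r0:Mul2,r1:Add1,r2:6,r3:16,r4:9,r5:15
c10: CDB Mul1=90 | r0:Mul2,r1:Add1,r2:6,r3:16,r4:9,r5:15
c11: CDB Mul2=54 | r0:54,r1:Add1,r2:6,r3:16,r4:9,r5:15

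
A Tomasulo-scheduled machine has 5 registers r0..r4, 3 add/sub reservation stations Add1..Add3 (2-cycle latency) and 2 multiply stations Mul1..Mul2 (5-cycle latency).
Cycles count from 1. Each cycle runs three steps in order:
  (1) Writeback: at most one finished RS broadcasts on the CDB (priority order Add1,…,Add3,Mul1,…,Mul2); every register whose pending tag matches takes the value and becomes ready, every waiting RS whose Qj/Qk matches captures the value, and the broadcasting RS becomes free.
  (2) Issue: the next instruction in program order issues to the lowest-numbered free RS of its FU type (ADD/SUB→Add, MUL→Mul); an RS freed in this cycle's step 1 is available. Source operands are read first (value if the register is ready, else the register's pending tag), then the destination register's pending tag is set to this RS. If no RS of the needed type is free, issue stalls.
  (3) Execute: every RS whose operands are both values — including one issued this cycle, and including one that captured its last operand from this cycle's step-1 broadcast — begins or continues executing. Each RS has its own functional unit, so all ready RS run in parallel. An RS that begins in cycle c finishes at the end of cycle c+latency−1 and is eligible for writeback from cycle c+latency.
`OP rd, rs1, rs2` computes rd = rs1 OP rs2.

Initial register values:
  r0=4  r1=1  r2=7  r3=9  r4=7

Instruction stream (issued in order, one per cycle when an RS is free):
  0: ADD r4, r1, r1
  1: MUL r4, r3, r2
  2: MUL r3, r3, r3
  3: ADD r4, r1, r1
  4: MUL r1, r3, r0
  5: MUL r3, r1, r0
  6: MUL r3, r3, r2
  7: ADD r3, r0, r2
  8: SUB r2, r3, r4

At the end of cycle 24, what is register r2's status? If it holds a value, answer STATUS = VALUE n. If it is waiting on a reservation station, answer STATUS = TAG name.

  c1: issue ADD r4<-Add1  regs: r0:4,r1:1,r2:7,r3:9,r4:Add1
  c2: issue MUL r4<-Mul1  regs: r0:4,r1:1,r2:7,r3:9,r4:Mul1
  c3: CDB Add1=2; issue MUL r3<-Mul2  regs: r0:4,r1:1,r2:7,r3:Mul2,r4:Mul1
  c4: issue ADD r4<-Add1  regs: r0:4,r1:1,r2:7,r3:Mul2,r4:Add1
  c5: stall  regs: r0:4,r1:1,r2:7,r3:Mul2,r4:Add1
  c6: CDB Add1=2; stall  regs: r0:4,r1:1,r2:7,r3:Mul2,r4:2
  c7: CDB Mul1=63; issue MUL r1<-Mul1  regs: r0:4,r1:Mul1,r2:7,r3:Mul2,r4:2
  c8: CDB Mul2=81; issue MUL r3<-Mul2  regs: r0:4,r1:Mul1,r2:7,r3:Mul2,r4:2
  c9: stall  regs: r0:4,r1:Mul1,r2:7,r3:Mul2,r4:2
  c10: stall  regs: r0:4,r1:Mul1,r2:7,r3:Mul2,r4:2
  c11: stall  regs: r0:4,r1:Mul1,r2:7,r3:Mul2,r4:2
  c12: stall  regs: r0:4,r1:Mul1,r2:7,r3:Mul2,r4:2
  c13: CDB Mul1=324; issue MUL r3<-Mul1  regs: r0:4,r1:324,r2:7,r3:Mul1,r4:2
  c14: issue ADD r3<-Add1  regs: r0:4,r1:324,r2:7,r3:Add1,r4:2
  c15: issue SUB r2<-Add2  regs: r0:4,r1:324,r2:Add2,r3:Add1,r4:2
  c16: CDB Add1=11  regs: r0:4,r1:324,r2:Add2,r3:11,r4:2
  c17: -  regs: r0:4,r1:324,r2:Add2,r3:11,r4:2
  c18: CDB Add2=9  regs: r0:4,r1:324,r2:9,r3:11,r4:2
  c19: CDB Mul2=1296  regs: r0:4,r1:324,r2:9,r3:11,r4:2
  c20: -  regs: r0:4,r1:324,r2:9,r3:11,r4:2
  c21: -  regs: r0:4,r1:324,r2:9,r3:11,r4:2
  c22: -  regs: r0:4,r1:324,r2:9,r3:11,r4:2
  c23: -  regs: r0:4,r1:324,r2:9,r3:11,r4:2
  c24: CDB Mul1=9072  regs: r0:4,r1:324,r2:9,r3:11,r4:2

STATUS = VALUE 9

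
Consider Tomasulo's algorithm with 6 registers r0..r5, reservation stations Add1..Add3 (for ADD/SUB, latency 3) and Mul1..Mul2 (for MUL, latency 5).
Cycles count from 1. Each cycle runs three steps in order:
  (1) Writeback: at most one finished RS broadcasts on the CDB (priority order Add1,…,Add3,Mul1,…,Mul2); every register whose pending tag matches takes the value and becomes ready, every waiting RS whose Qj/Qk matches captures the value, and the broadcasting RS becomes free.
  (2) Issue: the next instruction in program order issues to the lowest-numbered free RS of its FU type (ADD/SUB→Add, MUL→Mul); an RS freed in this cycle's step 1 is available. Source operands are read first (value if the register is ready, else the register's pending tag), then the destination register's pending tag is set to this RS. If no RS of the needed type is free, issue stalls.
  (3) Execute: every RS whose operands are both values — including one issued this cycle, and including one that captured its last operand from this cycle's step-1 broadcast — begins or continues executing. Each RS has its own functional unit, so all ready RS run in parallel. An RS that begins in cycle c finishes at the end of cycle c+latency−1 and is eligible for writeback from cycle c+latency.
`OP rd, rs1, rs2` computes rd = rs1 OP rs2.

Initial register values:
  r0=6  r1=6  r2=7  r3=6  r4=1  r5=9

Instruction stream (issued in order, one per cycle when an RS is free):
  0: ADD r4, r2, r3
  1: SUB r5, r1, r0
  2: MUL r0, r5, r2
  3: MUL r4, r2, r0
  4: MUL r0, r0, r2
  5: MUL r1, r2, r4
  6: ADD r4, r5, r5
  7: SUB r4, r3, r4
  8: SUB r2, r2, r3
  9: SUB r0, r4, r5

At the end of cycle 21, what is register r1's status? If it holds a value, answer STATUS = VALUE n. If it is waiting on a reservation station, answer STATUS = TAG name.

STATUS = TAG Mul1

cycle 1: issue ADD r4<-Add1 // r0:6,r1:6,r2:7,r3:6,r4:Add1,r5:9
cycle 2: issue SUB r5<-Add2 // r0:6,r1:6,r2:7,r3:6,r4:Add1,r5:Add2
cycle 3: issue MUL r0<-Mul1 // r0:Mul1,r1:6,r2:7,r3:6,r4:Add1,r5:Add2
cycle 4: CDB Add1=13; issue MUL r4<-Mul2 // r0:Mul1,r1:6,r2:7,r3:6,r4:Mul2,r5:Add2
cycle 5: CDB Add2=0; stall // r0:Mul1,r1:6,r2:7,r3:6,r4:Mul2,r5:0
cycle 6: stall // r0:Mul1,r1:6,r2:7,r3:6,r4:Mul2,r5:0
cycle 7: stall // r0:Mul1,r1:6,r2:7,r3:6,r4:Mul2,r5:0
cycle 8: stall // r0:Mul1,r1:6,r2:7,r3:6,r4:Mul2,r5:0
cycle 9: stall // r0:Mul1,r1:6,r2:7,r3:6,r4:Mul2,r5:0
cycle 10: CDB Mul1=0; issue MUL r0<-Mul1 // r0:Mul1,r1:6,r2:7,r3:6,r4:Mul2,r5:0
cycle 11: stall // r0:Mul1,r1:6,r2:7,r3:6,r4:Mul2,r5:0
cycle 12: stall // r0:Mul1,r1:6,r2:7,r3:6,r4:Mul2,r5:0
cycle 13: stall // r0:Mul1,r1:6,r2:7,r3:6,r4:Mul2,r5:0
cycle 14: stall // r0:Mul1,r1:6,r2:7,r3:6,r4:Mul2,r5:0
cycle 15: CDB Mul1=0; issue MUL r1<-Mul1 // r0:0,r1:Mul1,r2:7,r3:6,r4:Mul2,r5:0
cycle 16: CDB Mul2=0; issue ADD r4<-Add1 // r0:0,r1:Mul1,r2:7,r3:6,r4:Add1,r5:0
cycle 17: issue SUB r4<-Add2 // r0:0,r1:Mul1,r2:7,r3:6,r4:Add2,r5:0
cycle 18: issue SUB r2<-Add3 // r0:0,r1:Mul1,r2:Add3,r3:6,r4:Add2,r5:0
cycle 19: CDB Add1=0; issue SUB r0<-Add1 // r0:Add1,r1:Mul1,r2:Add3,r3:6,r4:Add2,r5:0
cycle 20: - // r0:Add1,r1:Mul1,r2:Add3,r3:6,r4:Add2,r5:0
cycle 21: CDB Add3=1 // r0:Add1,r1:Mul1,r2:1,r3:6,r4:Add2,r5:0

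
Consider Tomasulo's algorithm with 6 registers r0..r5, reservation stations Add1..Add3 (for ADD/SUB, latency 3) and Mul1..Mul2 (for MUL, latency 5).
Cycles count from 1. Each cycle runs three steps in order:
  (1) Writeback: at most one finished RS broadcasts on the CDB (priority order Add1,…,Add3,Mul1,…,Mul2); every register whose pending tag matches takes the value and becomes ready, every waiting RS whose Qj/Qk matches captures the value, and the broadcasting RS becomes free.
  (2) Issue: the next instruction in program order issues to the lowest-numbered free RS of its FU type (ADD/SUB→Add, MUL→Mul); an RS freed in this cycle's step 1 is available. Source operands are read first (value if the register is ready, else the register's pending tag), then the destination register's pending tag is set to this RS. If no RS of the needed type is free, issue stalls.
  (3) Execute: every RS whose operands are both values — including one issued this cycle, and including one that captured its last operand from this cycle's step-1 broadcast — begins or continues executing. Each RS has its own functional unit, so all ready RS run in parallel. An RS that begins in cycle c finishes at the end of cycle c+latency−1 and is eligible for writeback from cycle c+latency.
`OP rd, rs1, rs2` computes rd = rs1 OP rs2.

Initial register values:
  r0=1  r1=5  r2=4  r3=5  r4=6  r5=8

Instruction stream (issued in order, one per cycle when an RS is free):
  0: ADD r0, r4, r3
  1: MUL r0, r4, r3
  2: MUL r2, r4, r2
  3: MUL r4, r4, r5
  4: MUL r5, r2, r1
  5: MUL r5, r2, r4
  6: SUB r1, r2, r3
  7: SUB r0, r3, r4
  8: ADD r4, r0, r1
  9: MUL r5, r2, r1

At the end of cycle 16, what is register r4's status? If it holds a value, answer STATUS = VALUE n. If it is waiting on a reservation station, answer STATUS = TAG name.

STATUS = TAG Add3

c1: issue ADD r0<-Add1 | r0:Add1,r1:5,r2:4,r3:5,r4:6,r5:8
c2: issue MUL r0<-Mul1 | r0:Mul1,r1:5,r2:4,r3:5,r4:6,r5:8
c3: issue MUL r2<-Mul2 | r0:Mul1,r1:5,r2:Mul2,r3:5,r4:6,r5:8
c4: CDB Add1=11; stall | r0:Mul1,r1:5,r2:Mul2,r3:5,r4:6,r5:8
c5: stall | r0:Mul1,r1:5,r2:Mul2,r3:5,r4:6,r5:8
c6: stall | r0:Mul1,r1:5,r2:Mul2,r3:5,r4:6,r5:8
c7: CDB Mul1=30; issue MUL r4<-Mul1 | r0:30,r1:5,r2:Mul2,r3:5,r4:Mul1,r5:8
c8: CDB Mul2=24; issue MUL r5<-Mul2 | r0:30,r1:5,r2:24,r3:5,r4:Mul1,r5:Mul2
c9: stall | r0:30,r1:5,r2:24,r3:5,r4:Mul1,r5:Mul2
c10: stall | r0:30,r1:5,r2:24,r3:5,r4:Mul1,r5:Mul2
c11: stall | r0:30,r1:5,r2:24,r3:5,r4:Mul1,r5:Mul2
c12: CDB Mul1=48; issue MUL r5<-Mul1 | r0:30,r1:5,r2:24,r3:5,r4:48,r5:Mul1
c13: CDB Mul2=120; issue SUB r1<-Add1 | r0:30,r1:Add1,r2:24,r3:5,r4:48,r5:Mul1
c14: issue SUB r0<-Add2 | r0:Add2,r1:Add1,r2:24,r3:5,r4:48,r5:Mul1
c15: issue ADD r4<-Add3 | r0:Add2,r1:Add1,r2:24,r3:5,r4:Add3,r5:Mul1
c16: CDB Add1=19; issue MUL r5<-Mul2 | r0:Add2,r1:19,r2:24,r3:5,r4:Add3,r5:Mul2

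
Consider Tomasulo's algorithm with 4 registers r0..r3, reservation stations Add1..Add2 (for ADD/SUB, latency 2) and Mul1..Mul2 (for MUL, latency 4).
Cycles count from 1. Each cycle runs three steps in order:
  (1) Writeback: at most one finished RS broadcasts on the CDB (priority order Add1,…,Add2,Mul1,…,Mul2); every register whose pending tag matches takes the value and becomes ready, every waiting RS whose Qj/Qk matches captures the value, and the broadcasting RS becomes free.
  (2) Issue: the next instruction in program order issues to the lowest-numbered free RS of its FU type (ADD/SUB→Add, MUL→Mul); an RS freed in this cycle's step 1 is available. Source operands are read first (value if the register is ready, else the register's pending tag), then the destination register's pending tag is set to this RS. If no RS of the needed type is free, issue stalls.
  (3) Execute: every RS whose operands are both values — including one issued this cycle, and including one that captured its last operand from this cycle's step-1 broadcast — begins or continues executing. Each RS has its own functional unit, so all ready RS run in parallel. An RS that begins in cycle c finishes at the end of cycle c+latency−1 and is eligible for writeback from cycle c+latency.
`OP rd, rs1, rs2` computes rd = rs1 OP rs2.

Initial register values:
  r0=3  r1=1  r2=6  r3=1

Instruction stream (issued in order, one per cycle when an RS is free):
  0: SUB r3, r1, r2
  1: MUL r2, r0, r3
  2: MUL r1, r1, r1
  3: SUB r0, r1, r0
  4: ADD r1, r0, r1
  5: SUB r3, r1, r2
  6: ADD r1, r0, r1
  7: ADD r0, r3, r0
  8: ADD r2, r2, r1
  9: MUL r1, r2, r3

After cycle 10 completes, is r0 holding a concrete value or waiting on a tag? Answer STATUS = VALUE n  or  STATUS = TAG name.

c1: issue SUB r3<-Add1 | r0:3,r1:1,r2:6,r3:Add1
c2: issue MUL r2<-Mul1 | r0:3,r1:1,r2:Mul1,r3:Add1
c3: CDB Add1=-5; issue MUL r1<-Mul2 | r0:3,r1:Mul2,r2:Mul1,r3:-5
c4: issue SUB r0<-Add1 | r0:Add1,r1:Mul2,r2:Mul1,r3:-5
c5: issue ADD r1<-Add2 | r0:Add1,r1:Add2,r2:Mul1,r3:-5
c6: stall | r0:Add1,r1:Add2,r2:Mul1,r3:-5
c7: CDB Mul1=-15; stall | r0:Add1,r1:Add2,r2:-15,r3:-5
c8: CDB Mul2=1; stall | r0:Add1,r1:Add2,r2:-15,r3:-5
c9: stall | r0:Add1,r1:Add2,r2:-15,r3:-5
c10: CDB Add1=-2; issue SUB r3<-Add1 | r0:-2,r1:Add2,r2:-15,r3:Add1

STATUS = VALUE -2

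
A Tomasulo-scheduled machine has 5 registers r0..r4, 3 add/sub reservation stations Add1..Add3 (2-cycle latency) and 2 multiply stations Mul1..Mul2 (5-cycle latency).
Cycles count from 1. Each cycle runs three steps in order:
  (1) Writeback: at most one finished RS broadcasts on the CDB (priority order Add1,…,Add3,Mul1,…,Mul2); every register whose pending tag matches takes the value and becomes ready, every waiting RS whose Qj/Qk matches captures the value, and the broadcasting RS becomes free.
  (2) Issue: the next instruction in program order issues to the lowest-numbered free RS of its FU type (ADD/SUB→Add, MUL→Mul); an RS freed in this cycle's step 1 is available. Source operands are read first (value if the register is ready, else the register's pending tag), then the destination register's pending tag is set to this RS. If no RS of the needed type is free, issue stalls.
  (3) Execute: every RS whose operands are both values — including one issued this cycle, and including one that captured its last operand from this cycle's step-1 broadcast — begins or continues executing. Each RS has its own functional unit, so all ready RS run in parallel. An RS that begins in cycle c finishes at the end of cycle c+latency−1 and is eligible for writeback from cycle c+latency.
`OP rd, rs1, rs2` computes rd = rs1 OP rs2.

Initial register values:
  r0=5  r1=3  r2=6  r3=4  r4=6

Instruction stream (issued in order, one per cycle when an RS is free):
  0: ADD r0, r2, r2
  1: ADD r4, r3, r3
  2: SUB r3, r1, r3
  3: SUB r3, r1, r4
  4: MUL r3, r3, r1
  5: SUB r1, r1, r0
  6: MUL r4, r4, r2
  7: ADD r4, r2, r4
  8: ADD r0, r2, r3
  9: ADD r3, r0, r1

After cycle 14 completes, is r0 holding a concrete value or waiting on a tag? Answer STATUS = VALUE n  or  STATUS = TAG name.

STATUS = VALUE -9

c1: issue ADD r0<-Add1 | r0:Add1,r1:3,r2:6,r3:4,r4:6
c2: issue ADD r4<-Add2 | r0:Add1,r1:3,r2:6,r3:4,r4:Add2
c3: CDB Add1=12; issue SUB r3<-Add1 | r0:12,r1:3,r2:6,r3:Add1,r4:Add2
c4: CDB Add2=8; issue SUB r3<-Add2 | r0:12,r1:3,r2:6,r3:Add2,r4:8
c5: CDB Add1=-1; issue MUL r3<-Mul1 | r0:12,r1:3,r2:6,r3:Mul1,r4:8
c6: CDB Add2=-5; issue SUB r1<-Add1 | r0:12,r1:Add1,r2:6,r3:Mul1,r4:8
c7: issue MUL r4<-Mul2 | r0:12,r1:Add1,r2:6,r3:Mul1,r4:Mul2
c8: CDB Add1=-9; issue ADD r4<-Add1 | r0:12,r1:-9,r2:6,r3:Mul1,r4:Add1
c9: issue ADD r0<-Add2 | r0:Add2,r1:-9,r2:6,r3:Mul1,r4:Add1
c10: issue ADD r3<-Add3 | r0:Add2,r1:-9,r2:6,r3:Add3,r4:Add1
c11: CDB Mul1=-15 | r0:Add2,r1:-9,r2:6,r3:Add3,r4:Add1
c12: CDB Mul2=48 | r0:Add2,r1:-9,r2:6,r3:Add3,r4:Add1
c13: CDB Add2=-9 | r0:-9,r1:-9,r2:6,r3:Add3,r4:Add1
c14: CDB Add1=54 | r0:-9,r1:-9,r2:6,r3:Add3,r4:54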